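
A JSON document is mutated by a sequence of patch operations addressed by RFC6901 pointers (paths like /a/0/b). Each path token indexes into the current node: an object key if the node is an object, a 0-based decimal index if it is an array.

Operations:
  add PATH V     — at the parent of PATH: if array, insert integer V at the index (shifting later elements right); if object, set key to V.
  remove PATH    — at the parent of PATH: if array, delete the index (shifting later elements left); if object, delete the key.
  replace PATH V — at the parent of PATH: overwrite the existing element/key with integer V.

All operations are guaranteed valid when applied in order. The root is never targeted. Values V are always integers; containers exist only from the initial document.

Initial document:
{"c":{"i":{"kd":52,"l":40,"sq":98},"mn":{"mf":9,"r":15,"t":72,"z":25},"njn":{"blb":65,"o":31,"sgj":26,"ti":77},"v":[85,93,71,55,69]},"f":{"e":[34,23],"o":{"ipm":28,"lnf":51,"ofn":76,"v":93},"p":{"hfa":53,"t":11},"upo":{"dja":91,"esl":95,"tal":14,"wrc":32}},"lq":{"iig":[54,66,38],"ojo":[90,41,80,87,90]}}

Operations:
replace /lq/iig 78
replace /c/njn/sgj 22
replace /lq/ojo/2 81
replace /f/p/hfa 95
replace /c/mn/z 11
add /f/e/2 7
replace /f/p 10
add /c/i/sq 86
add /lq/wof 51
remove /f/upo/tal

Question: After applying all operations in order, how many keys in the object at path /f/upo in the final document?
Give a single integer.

After op 1 (replace /lq/iig 78): {"c":{"i":{"kd":52,"l":40,"sq":98},"mn":{"mf":9,"r":15,"t":72,"z":25},"njn":{"blb":65,"o":31,"sgj":26,"ti":77},"v":[85,93,71,55,69]},"f":{"e":[34,23],"o":{"ipm":28,"lnf":51,"ofn":76,"v":93},"p":{"hfa":53,"t":11},"upo":{"dja":91,"esl":95,"tal":14,"wrc":32}},"lq":{"iig":78,"ojo":[90,41,80,87,90]}}
After op 2 (replace /c/njn/sgj 22): {"c":{"i":{"kd":52,"l":40,"sq":98},"mn":{"mf":9,"r":15,"t":72,"z":25},"njn":{"blb":65,"o":31,"sgj":22,"ti":77},"v":[85,93,71,55,69]},"f":{"e":[34,23],"o":{"ipm":28,"lnf":51,"ofn":76,"v":93},"p":{"hfa":53,"t":11},"upo":{"dja":91,"esl":95,"tal":14,"wrc":32}},"lq":{"iig":78,"ojo":[90,41,80,87,90]}}
After op 3 (replace /lq/ojo/2 81): {"c":{"i":{"kd":52,"l":40,"sq":98},"mn":{"mf":9,"r":15,"t":72,"z":25},"njn":{"blb":65,"o":31,"sgj":22,"ti":77},"v":[85,93,71,55,69]},"f":{"e":[34,23],"o":{"ipm":28,"lnf":51,"ofn":76,"v":93},"p":{"hfa":53,"t":11},"upo":{"dja":91,"esl":95,"tal":14,"wrc":32}},"lq":{"iig":78,"ojo":[90,41,81,87,90]}}
After op 4 (replace /f/p/hfa 95): {"c":{"i":{"kd":52,"l":40,"sq":98},"mn":{"mf":9,"r":15,"t":72,"z":25},"njn":{"blb":65,"o":31,"sgj":22,"ti":77},"v":[85,93,71,55,69]},"f":{"e":[34,23],"o":{"ipm":28,"lnf":51,"ofn":76,"v":93},"p":{"hfa":95,"t":11},"upo":{"dja":91,"esl":95,"tal":14,"wrc":32}},"lq":{"iig":78,"ojo":[90,41,81,87,90]}}
After op 5 (replace /c/mn/z 11): {"c":{"i":{"kd":52,"l":40,"sq":98},"mn":{"mf":9,"r":15,"t":72,"z":11},"njn":{"blb":65,"o":31,"sgj":22,"ti":77},"v":[85,93,71,55,69]},"f":{"e":[34,23],"o":{"ipm":28,"lnf":51,"ofn":76,"v":93},"p":{"hfa":95,"t":11},"upo":{"dja":91,"esl":95,"tal":14,"wrc":32}},"lq":{"iig":78,"ojo":[90,41,81,87,90]}}
After op 6 (add /f/e/2 7): {"c":{"i":{"kd":52,"l":40,"sq":98},"mn":{"mf":9,"r":15,"t":72,"z":11},"njn":{"blb":65,"o":31,"sgj":22,"ti":77},"v":[85,93,71,55,69]},"f":{"e":[34,23,7],"o":{"ipm":28,"lnf":51,"ofn":76,"v":93},"p":{"hfa":95,"t":11},"upo":{"dja":91,"esl":95,"tal":14,"wrc":32}},"lq":{"iig":78,"ojo":[90,41,81,87,90]}}
After op 7 (replace /f/p 10): {"c":{"i":{"kd":52,"l":40,"sq":98},"mn":{"mf":9,"r":15,"t":72,"z":11},"njn":{"blb":65,"o":31,"sgj":22,"ti":77},"v":[85,93,71,55,69]},"f":{"e":[34,23,7],"o":{"ipm":28,"lnf":51,"ofn":76,"v":93},"p":10,"upo":{"dja":91,"esl":95,"tal":14,"wrc":32}},"lq":{"iig":78,"ojo":[90,41,81,87,90]}}
After op 8 (add /c/i/sq 86): {"c":{"i":{"kd":52,"l":40,"sq":86},"mn":{"mf":9,"r":15,"t":72,"z":11},"njn":{"blb":65,"o":31,"sgj":22,"ti":77},"v":[85,93,71,55,69]},"f":{"e":[34,23,7],"o":{"ipm":28,"lnf":51,"ofn":76,"v":93},"p":10,"upo":{"dja":91,"esl":95,"tal":14,"wrc":32}},"lq":{"iig":78,"ojo":[90,41,81,87,90]}}
After op 9 (add /lq/wof 51): {"c":{"i":{"kd":52,"l":40,"sq":86},"mn":{"mf":9,"r":15,"t":72,"z":11},"njn":{"blb":65,"o":31,"sgj":22,"ti":77},"v":[85,93,71,55,69]},"f":{"e":[34,23,7],"o":{"ipm":28,"lnf":51,"ofn":76,"v":93},"p":10,"upo":{"dja":91,"esl":95,"tal":14,"wrc":32}},"lq":{"iig":78,"ojo":[90,41,81,87,90],"wof":51}}
After op 10 (remove /f/upo/tal): {"c":{"i":{"kd":52,"l":40,"sq":86},"mn":{"mf":9,"r":15,"t":72,"z":11},"njn":{"blb":65,"o":31,"sgj":22,"ti":77},"v":[85,93,71,55,69]},"f":{"e":[34,23,7],"o":{"ipm":28,"lnf":51,"ofn":76,"v":93},"p":10,"upo":{"dja":91,"esl":95,"wrc":32}},"lq":{"iig":78,"ojo":[90,41,81,87,90],"wof":51}}
Size at path /f/upo: 3

Answer: 3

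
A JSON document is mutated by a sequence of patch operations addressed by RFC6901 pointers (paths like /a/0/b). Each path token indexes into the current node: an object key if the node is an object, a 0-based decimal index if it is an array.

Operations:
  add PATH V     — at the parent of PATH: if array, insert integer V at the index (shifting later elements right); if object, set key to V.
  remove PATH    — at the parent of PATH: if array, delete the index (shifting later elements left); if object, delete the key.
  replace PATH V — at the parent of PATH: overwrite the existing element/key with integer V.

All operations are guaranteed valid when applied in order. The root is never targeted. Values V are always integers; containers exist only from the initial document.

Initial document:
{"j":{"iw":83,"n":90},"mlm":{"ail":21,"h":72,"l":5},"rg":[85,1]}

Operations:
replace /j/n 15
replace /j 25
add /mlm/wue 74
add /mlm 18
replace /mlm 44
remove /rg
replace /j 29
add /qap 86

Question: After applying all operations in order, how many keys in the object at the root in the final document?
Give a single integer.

After op 1 (replace /j/n 15): {"j":{"iw":83,"n":15},"mlm":{"ail":21,"h":72,"l":5},"rg":[85,1]}
After op 2 (replace /j 25): {"j":25,"mlm":{"ail":21,"h":72,"l":5},"rg":[85,1]}
After op 3 (add /mlm/wue 74): {"j":25,"mlm":{"ail":21,"h":72,"l":5,"wue":74},"rg":[85,1]}
After op 4 (add /mlm 18): {"j":25,"mlm":18,"rg":[85,1]}
After op 5 (replace /mlm 44): {"j":25,"mlm":44,"rg":[85,1]}
After op 6 (remove /rg): {"j":25,"mlm":44}
After op 7 (replace /j 29): {"j":29,"mlm":44}
After op 8 (add /qap 86): {"j":29,"mlm":44,"qap":86}
Size at the root: 3

Answer: 3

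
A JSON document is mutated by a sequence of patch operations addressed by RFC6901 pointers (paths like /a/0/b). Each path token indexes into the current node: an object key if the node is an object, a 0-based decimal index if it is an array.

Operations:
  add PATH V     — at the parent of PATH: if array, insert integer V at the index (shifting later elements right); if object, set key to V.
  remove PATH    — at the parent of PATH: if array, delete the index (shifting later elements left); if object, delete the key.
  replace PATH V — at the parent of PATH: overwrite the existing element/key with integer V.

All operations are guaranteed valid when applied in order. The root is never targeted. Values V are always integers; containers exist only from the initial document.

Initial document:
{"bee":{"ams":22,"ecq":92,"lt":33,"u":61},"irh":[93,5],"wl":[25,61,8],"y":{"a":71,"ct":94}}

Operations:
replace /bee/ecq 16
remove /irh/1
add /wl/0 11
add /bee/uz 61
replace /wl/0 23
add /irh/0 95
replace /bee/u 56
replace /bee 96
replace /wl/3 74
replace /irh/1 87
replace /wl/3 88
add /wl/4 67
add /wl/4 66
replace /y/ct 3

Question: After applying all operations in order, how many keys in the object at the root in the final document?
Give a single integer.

Answer: 4

Derivation:
After op 1 (replace /bee/ecq 16): {"bee":{"ams":22,"ecq":16,"lt":33,"u":61},"irh":[93,5],"wl":[25,61,8],"y":{"a":71,"ct":94}}
After op 2 (remove /irh/1): {"bee":{"ams":22,"ecq":16,"lt":33,"u":61},"irh":[93],"wl":[25,61,8],"y":{"a":71,"ct":94}}
After op 3 (add /wl/0 11): {"bee":{"ams":22,"ecq":16,"lt":33,"u":61},"irh":[93],"wl":[11,25,61,8],"y":{"a":71,"ct":94}}
After op 4 (add /bee/uz 61): {"bee":{"ams":22,"ecq":16,"lt":33,"u":61,"uz":61},"irh":[93],"wl":[11,25,61,8],"y":{"a":71,"ct":94}}
After op 5 (replace /wl/0 23): {"bee":{"ams":22,"ecq":16,"lt":33,"u":61,"uz":61},"irh":[93],"wl":[23,25,61,8],"y":{"a":71,"ct":94}}
After op 6 (add /irh/0 95): {"bee":{"ams":22,"ecq":16,"lt":33,"u":61,"uz":61},"irh":[95,93],"wl":[23,25,61,8],"y":{"a":71,"ct":94}}
After op 7 (replace /bee/u 56): {"bee":{"ams":22,"ecq":16,"lt":33,"u":56,"uz":61},"irh":[95,93],"wl":[23,25,61,8],"y":{"a":71,"ct":94}}
After op 8 (replace /bee 96): {"bee":96,"irh":[95,93],"wl":[23,25,61,8],"y":{"a":71,"ct":94}}
After op 9 (replace /wl/3 74): {"bee":96,"irh":[95,93],"wl":[23,25,61,74],"y":{"a":71,"ct":94}}
After op 10 (replace /irh/1 87): {"bee":96,"irh":[95,87],"wl":[23,25,61,74],"y":{"a":71,"ct":94}}
After op 11 (replace /wl/3 88): {"bee":96,"irh":[95,87],"wl":[23,25,61,88],"y":{"a":71,"ct":94}}
After op 12 (add /wl/4 67): {"bee":96,"irh":[95,87],"wl":[23,25,61,88,67],"y":{"a":71,"ct":94}}
After op 13 (add /wl/4 66): {"bee":96,"irh":[95,87],"wl":[23,25,61,88,66,67],"y":{"a":71,"ct":94}}
After op 14 (replace /y/ct 3): {"bee":96,"irh":[95,87],"wl":[23,25,61,88,66,67],"y":{"a":71,"ct":3}}
Size at the root: 4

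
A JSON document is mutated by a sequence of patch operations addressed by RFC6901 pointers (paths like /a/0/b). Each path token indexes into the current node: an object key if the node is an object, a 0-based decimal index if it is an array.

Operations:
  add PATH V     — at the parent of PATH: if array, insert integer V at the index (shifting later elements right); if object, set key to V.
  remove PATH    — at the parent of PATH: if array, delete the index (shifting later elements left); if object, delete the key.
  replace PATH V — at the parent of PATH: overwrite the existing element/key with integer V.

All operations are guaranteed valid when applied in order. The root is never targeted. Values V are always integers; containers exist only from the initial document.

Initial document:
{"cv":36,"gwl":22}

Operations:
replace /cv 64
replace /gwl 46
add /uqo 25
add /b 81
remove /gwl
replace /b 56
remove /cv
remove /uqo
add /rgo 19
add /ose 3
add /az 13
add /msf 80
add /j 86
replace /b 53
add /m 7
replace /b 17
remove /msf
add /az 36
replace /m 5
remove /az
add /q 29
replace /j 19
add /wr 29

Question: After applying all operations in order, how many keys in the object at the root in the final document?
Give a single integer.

Answer: 7

Derivation:
After op 1 (replace /cv 64): {"cv":64,"gwl":22}
After op 2 (replace /gwl 46): {"cv":64,"gwl":46}
After op 3 (add /uqo 25): {"cv":64,"gwl":46,"uqo":25}
After op 4 (add /b 81): {"b":81,"cv":64,"gwl":46,"uqo":25}
After op 5 (remove /gwl): {"b":81,"cv":64,"uqo":25}
After op 6 (replace /b 56): {"b":56,"cv":64,"uqo":25}
After op 7 (remove /cv): {"b":56,"uqo":25}
After op 8 (remove /uqo): {"b":56}
After op 9 (add /rgo 19): {"b":56,"rgo":19}
After op 10 (add /ose 3): {"b":56,"ose":3,"rgo":19}
After op 11 (add /az 13): {"az":13,"b":56,"ose":3,"rgo":19}
After op 12 (add /msf 80): {"az":13,"b":56,"msf":80,"ose":3,"rgo":19}
After op 13 (add /j 86): {"az":13,"b":56,"j":86,"msf":80,"ose":3,"rgo":19}
After op 14 (replace /b 53): {"az":13,"b":53,"j":86,"msf":80,"ose":3,"rgo":19}
After op 15 (add /m 7): {"az":13,"b":53,"j":86,"m":7,"msf":80,"ose":3,"rgo":19}
After op 16 (replace /b 17): {"az":13,"b":17,"j":86,"m":7,"msf":80,"ose":3,"rgo":19}
After op 17 (remove /msf): {"az":13,"b":17,"j":86,"m":7,"ose":3,"rgo":19}
After op 18 (add /az 36): {"az":36,"b":17,"j":86,"m":7,"ose":3,"rgo":19}
After op 19 (replace /m 5): {"az":36,"b":17,"j":86,"m":5,"ose":3,"rgo":19}
After op 20 (remove /az): {"b":17,"j":86,"m":5,"ose":3,"rgo":19}
After op 21 (add /q 29): {"b":17,"j":86,"m":5,"ose":3,"q":29,"rgo":19}
After op 22 (replace /j 19): {"b":17,"j":19,"m":5,"ose":3,"q":29,"rgo":19}
After op 23 (add /wr 29): {"b":17,"j":19,"m":5,"ose":3,"q":29,"rgo":19,"wr":29}
Size at the root: 7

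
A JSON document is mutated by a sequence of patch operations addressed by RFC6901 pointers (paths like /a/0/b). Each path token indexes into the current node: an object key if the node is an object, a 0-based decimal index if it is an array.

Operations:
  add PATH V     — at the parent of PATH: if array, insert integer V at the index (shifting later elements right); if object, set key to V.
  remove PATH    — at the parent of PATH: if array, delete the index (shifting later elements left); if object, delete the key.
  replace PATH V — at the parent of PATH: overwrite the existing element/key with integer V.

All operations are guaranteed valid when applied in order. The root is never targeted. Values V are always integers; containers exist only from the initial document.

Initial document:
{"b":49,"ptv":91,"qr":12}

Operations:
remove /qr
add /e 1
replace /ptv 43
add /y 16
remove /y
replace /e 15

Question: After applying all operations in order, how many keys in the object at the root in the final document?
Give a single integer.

Answer: 3

Derivation:
After op 1 (remove /qr): {"b":49,"ptv":91}
After op 2 (add /e 1): {"b":49,"e":1,"ptv":91}
After op 3 (replace /ptv 43): {"b":49,"e":1,"ptv":43}
After op 4 (add /y 16): {"b":49,"e":1,"ptv":43,"y":16}
After op 5 (remove /y): {"b":49,"e":1,"ptv":43}
After op 6 (replace /e 15): {"b":49,"e":15,"ptv":43}
Size at the root: 3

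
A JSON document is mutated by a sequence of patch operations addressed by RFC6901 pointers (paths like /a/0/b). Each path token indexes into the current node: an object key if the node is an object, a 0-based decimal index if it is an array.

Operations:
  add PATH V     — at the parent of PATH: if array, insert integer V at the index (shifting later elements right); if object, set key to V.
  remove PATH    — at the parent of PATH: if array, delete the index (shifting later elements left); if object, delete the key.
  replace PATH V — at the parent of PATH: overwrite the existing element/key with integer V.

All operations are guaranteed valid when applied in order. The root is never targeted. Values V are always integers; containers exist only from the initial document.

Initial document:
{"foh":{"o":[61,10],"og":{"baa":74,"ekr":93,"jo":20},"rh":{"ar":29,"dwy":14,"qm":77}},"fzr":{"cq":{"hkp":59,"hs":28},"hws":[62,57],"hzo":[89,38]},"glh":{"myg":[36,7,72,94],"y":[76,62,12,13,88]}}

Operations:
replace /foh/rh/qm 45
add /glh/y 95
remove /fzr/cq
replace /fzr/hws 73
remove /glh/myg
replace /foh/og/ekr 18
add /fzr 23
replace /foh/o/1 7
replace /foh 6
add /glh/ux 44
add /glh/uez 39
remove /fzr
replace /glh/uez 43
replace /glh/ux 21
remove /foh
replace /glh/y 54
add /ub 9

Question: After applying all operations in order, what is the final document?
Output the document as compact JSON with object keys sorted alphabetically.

After op 1 (replace /foh/rh/qm 45): {"foh":{"o":[61,10],"og":{"baa":74,"ekr":93,"jo":20},"rh":{"ar":29,"dwy":14,"qm":45}},"fzr":{"cq":{"hkp":59,"hs":28},"hws":[62,57],"hzo":[89,38]},"glh":{"myg":[36,7,72,94],"y":[76,62,12,13,88]}}
After op 2 (add /glh/y 95): {"foh":{"o":[61,10],"og":{"baa":74,"ekr":93,"jo":20},"rh":{"ar":29,"dwy":14,"qm":45}},"fzr":{"cq":{"hkp":59,"hs":28},"hws":[62,57],"hzo":[89,38]},"glh":{"myg":[36,7,72,94],"y":95}}
After op 3 (remove /fzr/cq): {"foh":{"o":[61,10],"og":{"baa":74,"ekr":93,"jo":20},"rh":{"ar":29,"dwy":14,"qm":45}},"fzr":{"hws":[62,57],"hzo":[89,38]},"glh":{"myg":[36,7,72,94],"y":95}}
After op 4 (replace /fzr/hws 73): {"foh":{"o":[61,10],"og":{"baa":74,"ekr":93,"jo":20},"rh":{"ar":29,"dwy":14,"qm":45}},"fzr":{"hws":73,"hzo":[89,38]},"glh":{"myg":[36,7,72,94],"y":95}}
After op 5 (remove /glh/myg): {"foh":{"o":[61,10],"og":{"baa":74,"ekr":93,"jo":20},"rh":{"ar":29,"dwy":14,"qm":45}},"fzr":{"hws":73,"hzo":[89,38]},"glh":{"y":95}}
After op 6 (replace /foh/og/ekr 18): {"foh":{"o":[61,10],"og":{"baa":74,"ekr":18,"jo":20},"rh":{"ar":29,"dwy":14,"qm":45}},"fzr":{"hws":73,"hzo":[89,38]},"glh":{"y":95}}
After op 7 (add /fzr 23): {"foh":{"o":[61,10],"og":{"baa":74,"ekr":18,"jo":20},"rh":{"ar":29,"dwy":14,"qm":45}},"fzr":23,"glh":{"y":95}}
After op 8 (replace /foh/o/1 7): {"foh":{"o":[61,7],"og":{"baa":74,"ekr":18,"jo":20},"rh":{"ar":29,"dwy":14,"qm":45}},"fzr":23,"glh":{"y":95}}
After op 9 (replace /foh 6): {"foh":6,"fzr":23,"glh":{"y":95}}
After op 10 (add /glh/ux 44): {"foh":6,"fzr":23,"glh":{"ux":44,"y":95}}
After op 11 (add /glh/uez 39): {"foh":6,"fzr":23,"glh":{"uez":39,"ux":44,"y":95}}
After op 12 (remove /fzr): {"foh":6,"glh":{"uez":39,"ux":44,"y":95}}
After op 13 (replace /glh/uez 43): {"foh":6,"glh":{"uez":43,"ux":44,"y":95}}
After op 14 (replace /glh/ux 21): {"foh":6,"glh":{"uez":43,"ux":21,"y":95}}
After op 15 (remove /foh): {"glh":{"uez":43,"ux":21,"y":95}}
After op 16 (replace /glh/y 54): {"glh":{"uez":43,"ux":21,"y":54}}
After op 17 (add /ub 9): {"glh":{"uez":43,"ux":21,"y":54},"ub":9}

Answer: {"glh":{"uez":43,"ux":21,"y":54},"ub":9}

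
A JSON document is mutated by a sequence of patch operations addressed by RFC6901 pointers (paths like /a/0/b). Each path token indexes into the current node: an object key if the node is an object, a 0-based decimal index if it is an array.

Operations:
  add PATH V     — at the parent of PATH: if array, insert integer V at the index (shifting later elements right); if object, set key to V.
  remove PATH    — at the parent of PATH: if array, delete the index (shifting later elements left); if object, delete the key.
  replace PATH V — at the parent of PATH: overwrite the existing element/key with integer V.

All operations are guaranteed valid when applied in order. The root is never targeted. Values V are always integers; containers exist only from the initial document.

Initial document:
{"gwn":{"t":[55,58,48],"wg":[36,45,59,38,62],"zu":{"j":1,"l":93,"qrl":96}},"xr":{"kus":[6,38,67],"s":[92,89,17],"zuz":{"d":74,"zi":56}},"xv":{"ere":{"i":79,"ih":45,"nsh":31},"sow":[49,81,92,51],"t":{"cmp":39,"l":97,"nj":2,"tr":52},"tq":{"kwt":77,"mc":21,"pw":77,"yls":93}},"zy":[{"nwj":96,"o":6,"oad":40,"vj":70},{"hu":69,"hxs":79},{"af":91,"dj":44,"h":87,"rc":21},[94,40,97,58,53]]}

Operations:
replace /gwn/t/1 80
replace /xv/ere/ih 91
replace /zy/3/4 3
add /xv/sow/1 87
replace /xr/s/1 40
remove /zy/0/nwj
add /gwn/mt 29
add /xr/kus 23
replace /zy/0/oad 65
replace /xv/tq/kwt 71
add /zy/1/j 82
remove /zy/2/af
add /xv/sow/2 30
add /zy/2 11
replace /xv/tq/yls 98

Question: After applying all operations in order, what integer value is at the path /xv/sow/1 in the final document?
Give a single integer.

After op 1 (replace /gwn/t/1 80): {"gwn":{"t":[55,80,48],"wg":[36,45,59,38,62],"zu":{"j":1,"l":93,"qrl":96}},"xr":{"kus":[6,38,67],"s":[92,89,17],"zuz":{"d":74,"zi":56}},"xv":{"ere":{"i":79,"ih":45,"nsh":31},"sow":[49,81,92,51],"t":{"cmp":39,"l":97,"nj":2,"tr":52},"tq":{"kwt":77,"mc":21,"pw":77,"yls":93}},"zy":[{"nwj":96,"o":6,"oad":40,"vj":70},{"hu":69,"hxs":79},{"af":91,"dj":44,"h":87,"rc":21},[94,40,97,58,53]]}
After op 2 (replace /xv/ere/ih 91): {"gwn":{"t":[55,80,48],"wg":[36,45,59,38,62],"zu":{"j":1,"l":93,"qrl":96}},"xr":{"kus":[6,38,67],"s":[92,89,17],"zuz":{"d":74,"zi":56}},"xv":{"ere":{"i":79,"ih":91,"nsh":31},"sow":[49,81,92,51],"t":{"cmp":39,"l":97,"nj":2,"tr":52},"tq":{"kwt":77,"mc":21,"pw":77,"yls":93}},"zy":[{"nwj":96,"o":6,"oad":40,"vj":70},{"hu":69,"hxs":79},{"af":91,"dj":44,"h":87,"rc":21},[94,40,97,58,53]]}
After op 3 (replace /zy/3/4 3): {"gwn":{"t":[55,80,48],"wg":[36,45,59,38,62],"zu":{"j":1,"l":93,"qrl":96}},"xr":{"kus":[6,38,67],"s":[92,89,17],"zuz":{"d":74,"zi":56}},"xv":{"ere":{"i":79,"ih":91,"nsh":31},"sow":[49,81,92,51],"t":{"cmp":39,"l":97,"nj":2,"tr":52},"tq":{"kwt":77,"mc":21,"pw":77,"yls":93}},"zy":[{"nwj":96,"o":6,"oad":40,"vj":70},{"hu":69,"hxs":79},{"af":91,"dj":44,"h":87,"rc":21},[94,40,97,58,3]]}
After op 4 (add /xv/sow/1 87): {"gwn":{"t":[55,80,48],"wg":[36,45,59,38,62],"zu":{"j":1,"l":93,"qrl":96}},"xr":{"kus":[6,38,67],"s":[92,89,17],"zuz":{"d":74,"zi":56}},"xv":{"ere":{"i":79,"ih":91,"nsh":31},"sow":[49,87,81,92,51],"t":{"cmp":39,"l":97,"nj":2,"tr":52},"tq":{"kwt":77,"mc":21,"pw":77,"yls":93}},"zy":[{"nwj":96,"o":6,"oad":40,"vj":70},{"hu":69,"hxs":79},{"af":91,"dj":44,"h":87,"rc":21},[94,40,97,58,3]]}
After op 5 (replace /xr/s/1 40): {"gwn":{"t":[55,80,48],"wg":[36,45,59,38,62],"zu":{"j":1,"l":93,"qrl":96}},"xr":{"kus":[6,38,67],"s":[92,40,17],"zuz":{"d":74,"zi":56}},"xv":{"ere":{"i":79,"ih":91,"nsh":31},"sow":[49,87,81,92,51],"t":{"cmp":39,"l":97,"nj":2,"tr":52},"tq":{"kwt":77,"mc":21,"pw":77,"yls":93}},"zy":[{"nwj":96,"o":6,"oad":40,"vj":70},{"hu":69,"hxs":79},{"af":91,"dj":44,"h":87,"rc":21},[94,40,97,58,3]]}
After op 6 (remove /zy/0/nwj): {"gwn":{"t":[55,80,48],"wg":[36,45,59,38,62],"zu":{"j":1,"l":93,"qrl":96}},"xr":{"kus":[6,38,67],"s":[92,40,17],"zuz":{"d":74,"zi":56}},"xv":{"ere":{"i":79,"ih":91,"nsh":31},"sow":[49,87,81,92,51],"t":{"cmp":39,"l":97,"nj":2,"tr":52},"tq":{"kwt":77,"mc":21,"pw":77,"yls":93}},"zy":[{"o":6,"oad":40,"vj":70},{"hu":69,"hxs":79},{"af":91,"dj":44,"h":87,"rc":21},[94,40,97,58,3]]}
After op 7 (add /gwn/mt 29): {"gwn":{"mt":29,"t":[55,80,48],"wg":[36,45,59,38,62],"zu":{"j":1,"l":93,"qrl":96}},"xr":{"kus":[6,38,67],"s":[92,40,17],"zuz":{"d":74,"zi":56}},"xv":{"ere":{"i":79,"ih":91,"nsh":31},"sow":[49,87,81,92,51],"t":{"cmp":39,"l":97,"nj":2,"tr":52},"tq":{"kwt":77,"mc":21,"pw":77,"yls":93}},"zy":[{"o":6,"oad":40,"vj":70},{"hu":69,"hxs":79},{"af":91,"dj":44,"h":87,"rc":21},[94,40,97,58,3]]}
After op 8 (add /xr/kus 23): {"gwn":{"mt":29,"t":[55,80,48],"wg":[36,45,59,38,62],"zu":{"j":1,"l":93,"qrl":96}},"xr":{"kus":23,"s":[92,40,17],"zuz":{"d":74,"zi":56}},"xv":{"ere":{"i":79,"ih":91,"nsh":31},"sow":[49,87,81,92,51],"t":{"cmp":39,"l":97,"nj":2,"tr":52},"tq":{"kwt":77,"mc":21,"pw":77,"yls":93}},"zy":[{"o":6,"oad":40,"vj":70},{"hu":69,"hxs":79},{"af":91,"dj":44,"h":87,"rc":21},[94,40,97,58,3]]}
After op 9 (replace /zy/0/oad 65): {"gwn":{"mt":29,"t":[55,80,48],"wg":[36,45,59,38,62],"zu":{"j":1,"l":93,"qrl":96}},"xr":{"kus":23,"s":[92,40,17],"zuz":{"d":74,"zi":56}},"xv":{"ere":{"i":79,"ih":91,"nsh":31},"sow":[49,87,81,92,51],"t":{"cmp":39,"l":97,"nj":2,"tr":52},"tq":{"kwt":77,"mc":21,"pw":77,"yls":93}},"zy":[{"o":6,"oad":65,"vj":70},{"hu":69,"hxs":79},{"af":91,"dj":44,"h":87,"rc":21},[94,40,97,58,3]]}
After op 10 (replace /xv/tq/kwt 71): {"gwn":{"mt":29,"t":[55,80,48],"wg":[36,45,59,38,62],"zu":{"j":1,"l":93,"qrl":96}},"xr":{"kus":23,"s":[92,40,17],"zuz":{"d":74,"zi":56}},"xv":{"ere":{"i":79,"ih":91,"nsh":31},"sow":[49,87,81,92,51],"t":{"cmp":39,"l":97,"nj":2,"tr":52},"tq":{"kwt":71,"mc":21,"pw":77,"yls":93}},"zy":[{"o":6,"oad":65,"vj":70},{"hu":69,"hxs":79},{"af":91,"dj":44,"h":87,"rc":21},[94,40,97,58,3]]}
After op 11 (add /zy/1/j 82): {"gwn":{"mt":29,"t":[55,80,48],"wg":[36,45,59,38,62],"zu":{"j":1,"l":93,"qrl":96}},"xr":{"kus":23,"s":[92,40,17],"zuz":{"d":74,"zi":56}},"xv":{"ere":{"i":79,"ih":91,"nsh":31},"sow":[49,87,81,92,51],"t":{"cmp":39,"l":97,"nj":2,"tr":52},"tq":{"kwt":71,"mc":21,"pw":77,"yls":93}},"zy":[{"o":6,"oad":65,"vj":70},{"hu":69,"hxs":79,"j":82},{"af":91,"dj":44,"h":87,"rc":21},[94,40,97,58,3]]}
After op 12 (remove /zy/2/af): {"gwn":{"mt":29,"t":[55,80,48],"wg":[36,45,59,38,62],"zu":{"j":1,"l":93,"qrl":96}},"xr":{"kus":23,"s":[92,40,17],"zuz":{"d":74,"zi":56}},"xv":{"ere":{"i":79,"ih":91,"nsh":31},"sow":[49,87,81,92,51],"t":{"cmp":39,"l":97,"nj":2,"tr":52},"tq":{"kwt":71,"mc":21,"pw":77,"yls":93}},"zy":[{"o":6,"oad":65,"vj":70},{"hu":69,"hxs":79,"j":82},{"dj":44,"h":87,"rc":21},[94,40,97,58,3]]}
After op 13 (add /xv/sow/2 30): {"gwn":{"mt":29,"t":[55,80,48],"wg":[36,45,59,38,62],"zu":{"j":1,"l":93,"qrl":96}},"xr":{"kus":23,"s":[92,40,17],"zuz":{"d":74,"zi":56}},"xv":{"ere":{"i":79,"ih":91,"nsh":31},"sow":[49,87,30,81,92,51],"t":{"cmp":39,"l":97,"nj":2,"tr":52},"tq":{"kwt":71,"mc":21,"pw":77,"yls":93}},"zy":[{"o":6,"oad":65,"vj":70},{"hu":69,"hxs":79,"j":82},{"dj":44,"h":87,"rc":21},[94,40,97,58,3]]}
After op 14 (add /zy/2 11): {"gwn":{"mt":29,"t":[55,80,48],"wg":[36,45,59,38,62],"zu":{"j":1,"l":93,"qrl":96}},"xr":{"kus":23,"s":[92,40,17],"zuz":{"d":74,"zi":56}},"xv":{"ere":{"i":79,"ih":91,"nsh":31},"sow":[49,87,30,81,92,51],"t":{"cmp":39,"l":97,"nj":2,"tr":52},"tq":{"kwt":71,"mc":21,"pw":77,"yls":93}},"zy":[{"o":6,"oad":65,"vj":70},{"hu":69,"hxs":79,"j":82},11,{"dj":44,"h":87,"rc":21},[94,40,97,58,3]]}
After op 15 (replace /xv/tq/yls 98): {"gwn":{"mt":29,"t":[55,80,48],"wg":[36,45,59,38,62],"zu":{"j":1,"l":93,"qrl":96}},"xr":{"kus":23,"s":[92,40,17],"zuz":{"d":74,"zi":56}},"xv":{"ere":{"i":79,"ih":91,"nsh":31},"sow":[49,87,30,81,92,51],"t":{"cmp":39,"l":97,"nj":2,"tr":52},"tq":{"kwt":71,"mc":21,"pw":77,"yls":98}},"zy":[{"o":6,"oad":65,"vj":70},{"hu":69,"hxs":79,"j":82},11,{"dj":44,"h":87,"rc":21},[94,40,97,58,3]]}
Value at /xv/sow/1: 87

Answer: 87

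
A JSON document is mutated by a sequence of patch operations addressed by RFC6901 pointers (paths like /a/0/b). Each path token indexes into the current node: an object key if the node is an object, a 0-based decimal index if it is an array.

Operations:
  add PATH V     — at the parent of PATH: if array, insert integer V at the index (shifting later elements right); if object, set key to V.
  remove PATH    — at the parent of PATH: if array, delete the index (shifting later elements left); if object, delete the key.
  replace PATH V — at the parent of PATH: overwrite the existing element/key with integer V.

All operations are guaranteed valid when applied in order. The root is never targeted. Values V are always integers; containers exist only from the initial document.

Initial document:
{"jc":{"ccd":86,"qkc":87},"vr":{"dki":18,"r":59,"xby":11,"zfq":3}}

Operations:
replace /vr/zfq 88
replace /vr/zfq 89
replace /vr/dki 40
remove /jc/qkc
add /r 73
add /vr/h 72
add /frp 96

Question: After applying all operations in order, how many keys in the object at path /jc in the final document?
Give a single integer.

After op 1 (replace /vr/zfq 88): {"jc":{"ccd":86,"qkc":87},"vr":{"dki":18,"r":59,"xby":11,"zfq":88}}
After op 2 (replace /vr/zfq 89): {"jc":{"ccd":86,"qkc":87},"vr":{"dki":18,"r":59,"xby":11,"zfq":89}}
After op 3 (replace /vr/dki 40): {"jc":{"ccd":86,"qkc":87},"vr":{"dki":40,"r":59,"xby":11,"zfq":89}}
After op 4 (remove /jc/qkc): {"jc":{"ccd":86},"vr":{"dki":40,"r":59,"xby":11,"zfq":89}}
After op 5 (add /r 73): {"jc":{"ccd":86},"r":73,"vr":{"dki":40,"r":59,"xby":11,"zfq":89}}
After op 6 (add /vr/h 72): {"jc":{"ccd":86},"r":73,"vr":{"dki":40,"h":72,"r":59,"xby":11,"zfq":89}}
After op 7 (add /frp 96): {"frp":96,"jc":{"ccd":86},"r":73,"vr":{"dki":40,"h":72,"r":59,"xby":11,"zfq":89}}
Size at path /jc: 1

Answer: 1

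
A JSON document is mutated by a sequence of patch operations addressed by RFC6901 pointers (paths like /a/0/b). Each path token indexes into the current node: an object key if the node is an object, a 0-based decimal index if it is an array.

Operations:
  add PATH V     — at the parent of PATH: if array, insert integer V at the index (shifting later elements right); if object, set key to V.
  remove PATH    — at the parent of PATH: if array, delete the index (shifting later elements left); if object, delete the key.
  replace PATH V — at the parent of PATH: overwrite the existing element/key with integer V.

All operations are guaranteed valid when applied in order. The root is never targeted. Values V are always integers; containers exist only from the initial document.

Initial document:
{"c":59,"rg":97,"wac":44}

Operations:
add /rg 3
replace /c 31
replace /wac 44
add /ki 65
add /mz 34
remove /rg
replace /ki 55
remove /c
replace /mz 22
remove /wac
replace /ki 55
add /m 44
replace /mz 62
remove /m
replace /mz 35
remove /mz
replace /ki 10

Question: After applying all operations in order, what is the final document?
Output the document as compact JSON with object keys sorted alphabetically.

After op 1 (add /rg 3): {"c":59,"rg":3,"wac":44}
After op 2 (replace /c 31): {"c":31,"rg":3,"wac":44}
After op 3 (replace /wac 44): {"c":31,"rg":3,"wac":44}
After op 4 (add /ki 65): {"c":31,"ki":65,"rg":3,"wac":44}
After op 5 (add /mz 34): {"c":31,"ki":65,"mz":34,"rg":3,"wac":44}
After op 6 (remove /rg): {"c":31,"ki":65,"mz":34,"wac":44}
After op 7 (replace /ki 55): {"c":31,"ki":55,"mz":34,"wac":44}
After op 8 (remove /c): {"ki":55,"mz":34,"wac":44}
After op 9 (replace /mz 22): {"ki":55,"mz":22,"wac":44}
After op 10 (remove /wac): {"ki":55,"mz":22}
After op 11 (replace /ki 55): {"ki":55,"mz":22}
After op 12 (add /m 44): {"ki":55,"m":44,"mz":22}
After op 13 (replace /mz 62): {"ki":55,"m":44,"mz":62}
After op 14 (remove /m): {"ki":55,"mz":62}
After op 15 (replace /mz 35): {"ki":55,"mz":35}
After op 16 (remove /mz): {"ki":55}
After op 17 (replace /ki 10): {"ki":10}

Answer: {"ki":10}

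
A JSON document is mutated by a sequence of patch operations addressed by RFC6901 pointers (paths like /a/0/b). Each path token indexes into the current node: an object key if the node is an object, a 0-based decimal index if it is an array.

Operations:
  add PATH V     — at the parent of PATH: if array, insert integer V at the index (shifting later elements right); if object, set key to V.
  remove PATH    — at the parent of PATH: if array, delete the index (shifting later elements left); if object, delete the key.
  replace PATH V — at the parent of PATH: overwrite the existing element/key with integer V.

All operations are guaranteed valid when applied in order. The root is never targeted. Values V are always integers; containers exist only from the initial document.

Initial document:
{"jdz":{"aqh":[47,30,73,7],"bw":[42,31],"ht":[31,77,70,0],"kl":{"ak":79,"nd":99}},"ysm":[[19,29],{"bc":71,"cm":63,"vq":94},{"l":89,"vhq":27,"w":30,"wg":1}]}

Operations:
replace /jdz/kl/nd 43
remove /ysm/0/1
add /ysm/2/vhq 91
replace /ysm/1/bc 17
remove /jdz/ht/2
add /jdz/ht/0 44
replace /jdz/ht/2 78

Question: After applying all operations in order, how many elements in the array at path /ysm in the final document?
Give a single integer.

Answer: 3

Derivation:
After op 1 (replace /jdz/kl/nd 43): {"jdz":{"aqh":[47,30,73,7],"bw":[42,31],"ht":[31,77,70,0],"kl":{"ak":79,"nd":43}},"ysm":[[19,29],{"bc":71,"cm":63,"vq":94},{"l":89,"vhq":27,"w":30,"wg":1}]}
After op 2 (remove /ysm/0/1): {"jdz":{"aqh":[47,30,73,7],"bw":[42,31],"ht":[31,77,70,0],"kl":{"ak":79,"nd":43}},"ysm":[[19],{"bc":71,"cm":63,"vq":94},{"l":89,"vhq":27,"w":30,"wg":1}]}
After op 3 (add /ysm/2/vhq 91): {"jdz":{"aqh":[47,30,73,7],"bw":[42,31],"ht":[31,77,70,0],"kl":{"ak":79,"nd":43}},"ysm":[[19],{"bc":71,"cm":63,"vq":94},{"l":89,"vhq":91,"w":30,"wg":1}]}
After op 4 (replace /ysm/1/bc 17): {"jdz":{"aqh":[47,30,73,7],"bw":[42,31],"ht":[31,77,70,0],"kl":{"ak":79,"nd":43}},"ysm":[[19],{"bc":17,"cm":63,"vq":94},{"l":89,"vhq":91,"w":30,"wg":1}]}
After op 5 (remove /jdz/ht/2): {"jdz":{"aqh":[47,30,73,7],"bw":[42,31],"ht":[31,77,0],"kl":{"ak":79,"nd":43}},"ysm":[[19],{"bc":17,"cm":63,"vq":94},{"l":89,"vhq":91,"w":30,"wg":1}]}
After op 6 (add /jdz/ht/0 44): {"jdz":{"aqh":[47,30,73,7],"bw":[42,31],"ht":[44,31,77,0],"kl":{"ak":79,"nd":43}},"ysm":[[19],{"bc":17,"cm":63,"vq":94},{"l":89,"vhq":91,"w":30,"wg":1}]}
After op 7 (replace /jdz/ht/2 78): {"jdz":{"aqh":[47,30,73,7],"bw":[42,31],"ht":[44,31,78,0],"kl":{"ak":79,"nd":43}},"ysm":[[19],{"bc":17,"cm":63,"vq":94},{"l":89,"vhq":91,"w":30,"wg":1}]}
Size at path /ysm: 3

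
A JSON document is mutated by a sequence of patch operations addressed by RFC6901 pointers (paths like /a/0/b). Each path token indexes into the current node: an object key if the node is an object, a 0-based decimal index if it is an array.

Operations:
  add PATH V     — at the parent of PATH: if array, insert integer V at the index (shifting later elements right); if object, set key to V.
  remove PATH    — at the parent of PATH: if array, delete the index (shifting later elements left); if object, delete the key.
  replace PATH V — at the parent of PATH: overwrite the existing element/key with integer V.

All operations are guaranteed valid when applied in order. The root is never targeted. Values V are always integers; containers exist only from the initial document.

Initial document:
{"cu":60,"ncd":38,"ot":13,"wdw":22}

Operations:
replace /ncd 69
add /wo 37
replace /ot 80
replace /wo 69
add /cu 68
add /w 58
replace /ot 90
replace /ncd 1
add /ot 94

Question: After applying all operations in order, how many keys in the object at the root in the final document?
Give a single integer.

After op 1 (replace /ncd 69): {"cu":60,"ncd":69,"ot":13,"wdw":22}
After op 2 (add /wo 37): {"cu":60,"ncd":69,"ot":13,"wdw":22,"wo":37}
After op 3 (replace /ot 80): {"cu":60,"ncd":69,"ot":80,"wdw":22,"wo":37}
After op 4 (replace /wo 69): {"cu":60,"ncd":69,"ot":80,"wdw":22,"wo":69}
After op 5 (add /cu 68): {"cu":68,"ncd":69,"ot":80,"wdw":22,"wo":69}
After op 6 (add /w 58): {"cu":68,"ncd":69,"ot":80,"w":58,"wdw":22,"wo":69}
After op 7 (replace /ot 90): {"cu":68,"ncd":69,"ot":90,"w":58,"wdw":22,"wo":69}
After op 8 (replace /ncd 1): {"cu":68,"ncd":1,"ot":90,"w":58,"wdw":22,"wo":69}
After op 9 (add /ot 94): {"cu":68,"ncd":1,"ot":94,"w":58,"wdw":22,"wo":69}
Size at the root: 6

Answer: 6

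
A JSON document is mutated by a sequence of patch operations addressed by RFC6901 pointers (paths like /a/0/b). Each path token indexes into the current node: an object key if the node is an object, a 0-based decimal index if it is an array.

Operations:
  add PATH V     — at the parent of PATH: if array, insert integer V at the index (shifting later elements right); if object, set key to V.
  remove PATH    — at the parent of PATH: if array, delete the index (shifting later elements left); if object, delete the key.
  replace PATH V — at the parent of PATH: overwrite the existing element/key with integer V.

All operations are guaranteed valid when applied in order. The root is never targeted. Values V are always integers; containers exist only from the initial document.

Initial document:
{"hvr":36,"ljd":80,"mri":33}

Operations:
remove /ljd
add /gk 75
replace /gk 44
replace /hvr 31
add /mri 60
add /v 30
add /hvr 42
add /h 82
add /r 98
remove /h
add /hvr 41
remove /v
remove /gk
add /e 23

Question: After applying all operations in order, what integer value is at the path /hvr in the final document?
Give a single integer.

Answer: 41

Derivation:
After op 1 (remove /ljd): {"hvr":36,"mri":33}
After op 2 (add /gk 75): {"gk":75,"hvr":36,"mri":33}
After op 3 (replace /gk 44): {"gk":44,"hvr":36,"mri":33}
After op 4 (replace /hvr 31): {"gk":44,"hvr":31,"mri":33}
After op 5 (add /mri 60): {"gk":44,"hvr":31,"mri":60}
After op 6 (add /v 30): {"gk":44,"hvr":31,"mri":60,"v":30}
After op 7 (add /hvr 42): {"gk":44,"hvr":42,"mri":60,"v":30}
After op 8 (add /h 82): {"gk":44,"h":82,"hvr":42,"mri":60,"v":30}
After op 9 (add /r 98): {"gk":44,"h":82,"hvr":42,"mri":60,"r":98,"v":30}
After op 10 (remove /h): {"gk":44,"hvr":42,"mri":60,"r":98,"v":30}
After op 11 (add /hvr 41): {"gk":44,"hvr":41,"mri":60,"r":98,"v":30}
After op 12 (remove /v): {"gk":44,"hvr":41,"mri":60,"r":98}
After op 13 (remove /gk): {"hvr":41,"mri":60,"r":98}
After op 14 (add /e 23): {"e":23,"hvr":41,"mri":60,"r":98}
Value at /hvr: 41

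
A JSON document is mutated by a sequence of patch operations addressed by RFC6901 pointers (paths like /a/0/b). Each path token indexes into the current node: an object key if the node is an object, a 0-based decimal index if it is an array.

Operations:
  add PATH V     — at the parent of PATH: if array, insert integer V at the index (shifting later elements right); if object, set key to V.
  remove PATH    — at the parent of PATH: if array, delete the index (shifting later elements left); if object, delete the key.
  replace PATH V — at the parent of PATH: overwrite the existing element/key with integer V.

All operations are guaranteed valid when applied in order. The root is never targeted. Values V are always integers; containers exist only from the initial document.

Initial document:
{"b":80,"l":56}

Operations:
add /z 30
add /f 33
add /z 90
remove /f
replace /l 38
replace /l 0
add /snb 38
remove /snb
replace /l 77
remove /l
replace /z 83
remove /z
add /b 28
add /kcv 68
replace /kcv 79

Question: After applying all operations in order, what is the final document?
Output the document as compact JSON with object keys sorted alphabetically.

After op 1 (add /z 30): {"b":80,"l":56,"z":30}
After op 2 (add /f 33): {"b":80,"f":33,"l":56,"z":30}
After op 3 (add /z 90): {"b":80,"f":33,"l":56,"z":90}
After op 4 (remove /f): {"b":80,"l":56,"z":90}
After op 5 (replace /l 38): {"b":80,"l":38,"z":90}
After op 6 (replace /l 0): {"b":80,"l":0,"z":90}
After op 7 (add /snb 38): {"b":80,"l":0,"snb":38,"z":90}
After op 8 (remove /snb): {"b":80,"l":0,"z":90}
After op 9 (replace /l 77): {"b":80,"l":77,"z":90}
After op 10 (remove /l): {"b":80,"z":90}
After op 11 (replace /z 83): {"b":80,"z":83}
After op 12 (remove /z): {"b":80}
After op 13 (add /b 28): {"b":28}
After op 14 (add /kcv 68): {"b":28,"kcv":68}
After op 15 (replace /kcv 79): {"b":28,"kcv":79}

Answer: {"b":28,"kcv":79}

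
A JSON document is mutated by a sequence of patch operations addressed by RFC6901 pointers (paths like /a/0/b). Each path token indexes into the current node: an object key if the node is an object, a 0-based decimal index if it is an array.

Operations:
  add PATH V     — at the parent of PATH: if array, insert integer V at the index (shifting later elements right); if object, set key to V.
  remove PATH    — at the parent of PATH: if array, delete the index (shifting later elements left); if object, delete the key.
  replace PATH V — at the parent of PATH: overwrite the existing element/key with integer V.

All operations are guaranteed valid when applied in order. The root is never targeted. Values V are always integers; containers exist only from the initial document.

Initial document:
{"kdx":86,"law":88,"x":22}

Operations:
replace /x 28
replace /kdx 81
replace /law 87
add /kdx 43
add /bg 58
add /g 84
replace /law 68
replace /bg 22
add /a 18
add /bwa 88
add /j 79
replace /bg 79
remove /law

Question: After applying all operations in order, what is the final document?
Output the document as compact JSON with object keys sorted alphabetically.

Answer: {"a":18,"bg":79,"bwa":88,"g":84,"j":79,"kdx":43,"x":28}

Derivation:
After op 1 (replace /x 28): {"kdx":86,"law":88,"x":28}
After op 2 (replace /kdx 81): {"kdx":81,"law":88,"x":28}
After op 3 (replace /law 87): {"kdx":81,"law":87,"x":28}
After op 4 (add /kdx 43): {"kdx":43,"law":87,"x":28}
After op 5 (add /bg 58): {"bg":58,"kdx":43,"law":87,"x":28}
After op 6 (add /g 84): {"bg":58,"g":84,"kdx":43,"law":87,"x":28}
After op 7 (replace /law 68): {"bg":58,"g":84,"kdx":43,"law":68,"x":28}
After op 8 (replace /bg 22): {"bg":22,"g":84,"kdx":43,"law":68,"x":28}
After op 9 (add /a 18): {"a":18,"bg":22,"g":84,"kdx":43,"law":68,"x":28}
After op 10 (add /bwa 88): {"a":18,"bg":22,"bwa":88,"g":84,"kdx":43,"law":68,"x":28}
After op 11 (add /j 79): {"a":18,"bg":22,"bwa":88,"g":84,"j":79,"kdx":43,"law":68,"x":28}
After op 12 (replace /bg 79): {"a":18,"bg":79,"bwa":88,"g":84,"j":79,"kdx":43,"law":68,"x":28}
After op 13 (remove /law): {"a":18,"bg":79,"bwa":88,"g":84,"j":79,"kdx":43,"x":28}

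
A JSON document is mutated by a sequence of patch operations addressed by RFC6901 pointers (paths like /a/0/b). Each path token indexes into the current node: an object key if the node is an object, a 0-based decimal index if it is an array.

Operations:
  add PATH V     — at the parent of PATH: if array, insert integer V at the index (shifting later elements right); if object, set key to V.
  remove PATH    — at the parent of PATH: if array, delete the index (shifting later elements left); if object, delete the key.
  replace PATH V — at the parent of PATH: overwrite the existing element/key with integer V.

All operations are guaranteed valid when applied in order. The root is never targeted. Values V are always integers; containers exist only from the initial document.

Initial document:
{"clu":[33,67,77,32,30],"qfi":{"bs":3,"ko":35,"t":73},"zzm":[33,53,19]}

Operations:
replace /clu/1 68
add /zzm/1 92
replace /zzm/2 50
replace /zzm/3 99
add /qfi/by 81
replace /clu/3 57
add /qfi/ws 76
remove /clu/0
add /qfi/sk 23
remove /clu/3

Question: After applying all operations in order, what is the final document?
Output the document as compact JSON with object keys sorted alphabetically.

After op 1 (replace /clu/1 68): {"clu":[33,68,77,32,30],"qfi":{"bs":3,"ko":35,"t":73},"zzm":[33,53,19]}
After op 2 (add /zzm/1 92): {"clu":[33,68,77,32,30],"qfi":{"bs":3,"ko":35,"t":73},"zzm":[33,92,53,19]}
After op 3 (replace /zzm/2 50): {"clu":[33,68,77,32,30],"qfi":{"bs":3,"ko":35,"t":73},"zzm":[33,92,50,19]}
After op 4 (replace /zzm/3 99): {"clu":[33,68,77,32,30],"qfi":{"bs":3,"ko":35,"t":73},"zzm":[33,92,50,99]}
After op 5 (add /qfi/by 81): {"clu":[33,68,77,32,30],"qfi":{"bs":3,"by":81,"ko":35,"t":73},"zzm":[33,92,50,99]}
After op 6 (replace /clu/3 57): {"clu":[33,68,77,57,30],"qfi":{"bs":3,"by":81,"ko":35,"t":73},"zzm":[33,92,50,99]}
After op 7 (add /qfi/ws 76): {"clu":[33,68,77,57,30],"qfi":{"bs":3,"by":81,"ko":35,"t":73,"ws":76},"zzm":[33,92,50,99]}
After op 8 (remove /clu/0): {"clu":[68,77,57,30],"qfi":{"bs":3,"by":81,"ko":35,"t":73,"ws":76},"zzm":[33,92,50,99]}
After op 9 (add /qfi/sk 23): {"clu":[68,77,57,30],"qfi":{"bs":3,"by":81,"ko":35,"sk":23,"t":73,"ws":76},"zzm":[33,92,50,99]}
After op 10 (remove /clu/3): {"clu":[68,77,57],"qfi":{"bs":3,"by":81,"ko":35,"sk":23,"t":73,"ws":76},"zzm":[33,92,50,99]}

Answer: {"clu":[68,77,57],"qfi":{"bs":3,"by":81,"ko":35,"sk":23,"t":73,"ws":76},"zzm":[33,92,50,99]}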